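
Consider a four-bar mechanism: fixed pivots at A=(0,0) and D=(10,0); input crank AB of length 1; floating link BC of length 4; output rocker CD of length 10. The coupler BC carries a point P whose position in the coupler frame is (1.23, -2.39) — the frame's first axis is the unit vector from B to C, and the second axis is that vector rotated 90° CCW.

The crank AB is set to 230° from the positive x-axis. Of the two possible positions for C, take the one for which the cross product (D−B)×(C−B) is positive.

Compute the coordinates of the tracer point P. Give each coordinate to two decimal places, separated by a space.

2.00 -0.26

A=(0,0), D=(10.00,0)
B = A + 1.00·(cos230°, sin230°) = (-0.6428, -0.7660)
|BD| = 10.6703
circle(B,4.00) ∩ circle(D,10.00): a=1.3990, h=3.7474
  candidates: C₊=(0.4836,3.0721) cross=39.986; C₋=(1.0216,-4.4033) cross=-39.986
  mode + wants cross > 0 → take C=(0.4836,3.0721) (cross=39.986)
ex = (C−B)/|BC| = (0.2816,0.9595); ey = (-0.9595,0.2816)
P = B + 1.23·ex + -2.39·ey = (1.9969,-0.2588)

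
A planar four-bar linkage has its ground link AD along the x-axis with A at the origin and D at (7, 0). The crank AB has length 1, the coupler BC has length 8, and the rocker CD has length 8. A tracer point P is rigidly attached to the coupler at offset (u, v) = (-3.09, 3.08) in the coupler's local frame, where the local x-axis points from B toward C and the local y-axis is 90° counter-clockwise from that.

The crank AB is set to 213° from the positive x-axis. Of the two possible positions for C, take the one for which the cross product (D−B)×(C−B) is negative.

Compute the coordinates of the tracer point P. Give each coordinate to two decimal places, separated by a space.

A=(0,0), D=(7.00,0)
B = A + 1.00·(cos213°, sin213°) = (-0.8387, -0.5446)
|BD| = 7.8576
circle(B,8.00) ∩ circle(D,8.00): a=3.9288, h=6.9688
  candidates: C₊=(2.5976,6.6798) cross=54.758; C₋=(3.5637,-7.2244) cross=-54.758
  mode - wants cross < 0 → take C=(3.5637,-7.2244) (cross=-54.758)
ex = (C−B)/|BC| = (0.5503,-0.8350); ey = (0.8350,0.5503)
P = B + -3.09·ex + 3.08·ey = (0.0326,3.7303)

0.03 3.73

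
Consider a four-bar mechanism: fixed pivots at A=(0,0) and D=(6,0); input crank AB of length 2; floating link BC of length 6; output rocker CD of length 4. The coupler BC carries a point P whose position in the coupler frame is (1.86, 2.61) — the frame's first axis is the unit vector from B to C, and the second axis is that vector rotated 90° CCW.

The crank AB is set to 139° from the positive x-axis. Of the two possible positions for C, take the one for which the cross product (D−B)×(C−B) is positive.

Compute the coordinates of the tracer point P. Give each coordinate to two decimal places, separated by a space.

A=(0,0), D=(6.00,0)
B = A + 2.00·(cos139°, sin139°) = (-1.5094, 1.3121)
|BD| = 7.6232
circle(B,6.00) ∩ circle(D,4.00): a=5.1234, h=3.1227
  candidates: C₊=(4.0750,3.5063) cross=23.805; C₋=(3.0000,-2.6458) cross=-23.805
  mode + wants cross > 0 → take C=(4.0750,3.5063) (cross=23.805)
ex = (C−B)/|BC| = (0.9307,0.3657); ey = (-0.3657,0.9307)
P = B + 1.86·ex + 2.61·ey = (-0.7327,4.4215)

-0.73 4.42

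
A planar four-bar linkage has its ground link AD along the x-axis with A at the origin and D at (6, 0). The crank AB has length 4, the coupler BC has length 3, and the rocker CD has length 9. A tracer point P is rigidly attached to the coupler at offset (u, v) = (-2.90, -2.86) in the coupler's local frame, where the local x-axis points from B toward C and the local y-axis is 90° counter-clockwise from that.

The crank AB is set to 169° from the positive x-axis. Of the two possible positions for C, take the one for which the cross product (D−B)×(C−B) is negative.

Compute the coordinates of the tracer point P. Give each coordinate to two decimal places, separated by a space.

-7.68 2.34

A=(0,0), D=(6.00,0)
B = A + 4.00·(cos169°, sin169°) = (-3.9265, 0.7632)
|BD| = 9.9558
circle(B,3.00) ∩ circle(D,9.00): a=1.3619, h=2.6730
  candidates: C₊=(-2.3637,3.3240) cross=26.612; C₋=(-2.7735,-2.0063) cross=-26.612
  mode - wants cross < 0 → take C=(-2.7735,-2.0063) (cross=-26.612)
ex = (C−B)/|BC| = (0.3843,-0.9232); ey = (0.9232,0.3843)
P = B + -2.90·ex + -2.86·ey = (-7.6814,2.3413)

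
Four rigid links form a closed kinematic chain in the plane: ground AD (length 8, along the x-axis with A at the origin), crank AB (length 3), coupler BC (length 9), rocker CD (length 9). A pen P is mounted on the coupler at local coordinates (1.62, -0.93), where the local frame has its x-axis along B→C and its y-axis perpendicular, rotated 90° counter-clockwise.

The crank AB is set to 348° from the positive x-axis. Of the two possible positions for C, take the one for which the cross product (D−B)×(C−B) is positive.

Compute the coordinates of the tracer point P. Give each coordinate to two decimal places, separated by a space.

A=(0,0), D=(8.00,0)
B = A + 3.00·(cos348°, sin348°) = (2.9344, -0.6237)
|BD| = 5.1038
circle(B,9.00) ∩ circle(D,9.00): a=2.5519, h=8.6306
  candidates: C₊=(4.4125,8.2541) cross=44.049; C₋=(6.5220,-8.8778) cross=-44.049
  mode + wants cross > 0 → take C=(4.4125,8.2541) (cross=44.049)
ex = (C−B)/|BC| = (0.1642,0.9864); ey = (-0.9864,0.1642)
P = B + 1.62·ex + -0.93·ey = (4.1179,0.8215)

4.12 0.82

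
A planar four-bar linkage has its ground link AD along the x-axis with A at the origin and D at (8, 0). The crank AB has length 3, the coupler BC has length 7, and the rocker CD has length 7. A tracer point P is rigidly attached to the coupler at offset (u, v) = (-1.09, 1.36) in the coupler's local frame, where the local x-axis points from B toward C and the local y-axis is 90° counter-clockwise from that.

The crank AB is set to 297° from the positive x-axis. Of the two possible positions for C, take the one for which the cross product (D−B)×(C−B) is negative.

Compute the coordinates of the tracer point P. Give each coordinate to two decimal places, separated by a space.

1.32 -0.93

A=(0,0), D=(8.00,0)
B = A + 3.00·(cos297°, sin297°) = (1.3620, -2.6730)
|BD| = 7.1560
circle(B,7.00) ∩ circle(D,7.00): a=3.5780, h=6.0165
  candidates: C₊=(2.4336,4.2445) cross=43.054; C₋=(6.9283,-6.9175) cross=-43.054
  mode - wants cross < 0 → take C=(6.9283,-6.9175) (cross=-43.054)
ex = (C−B)/|BC| = (0.7952,-0.6064); ey = (0.6064,0.7952)
P = B + -1.09·ex + 1.36·ey = (1.3198,-0.9306)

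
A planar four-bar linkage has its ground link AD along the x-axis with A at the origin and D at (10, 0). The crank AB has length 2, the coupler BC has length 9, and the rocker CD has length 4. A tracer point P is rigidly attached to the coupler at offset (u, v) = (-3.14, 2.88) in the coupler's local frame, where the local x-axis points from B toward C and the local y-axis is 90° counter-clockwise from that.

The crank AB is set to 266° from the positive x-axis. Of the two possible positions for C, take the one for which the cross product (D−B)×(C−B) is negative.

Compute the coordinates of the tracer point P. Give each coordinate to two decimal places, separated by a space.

-2.65 1.45

A=(0,0), D=(10.00,0)
B = A + 2.00·(cos266°, sin266°) = (-0.1395, -1.9951)
|BD| = 10.3339
circle(B,9.00) ∩ circle(D,4.00): a=8.3119, h=3.4513
  candidates: C₊=(7.3497,2.9960) cross=35.666; C₋=(8.6824,-3.7768) cross=-35.666
  mode - wants cross < 0 → take C=(8.6824,-3.7768) (cross=-35.666)
ex = (C−B)/|BC| = (0.9802,-0.1980); ey = (0.1980,0.9802)
P = B + -3.14·ex + 2.88·ey = (-2.6473,1.4495)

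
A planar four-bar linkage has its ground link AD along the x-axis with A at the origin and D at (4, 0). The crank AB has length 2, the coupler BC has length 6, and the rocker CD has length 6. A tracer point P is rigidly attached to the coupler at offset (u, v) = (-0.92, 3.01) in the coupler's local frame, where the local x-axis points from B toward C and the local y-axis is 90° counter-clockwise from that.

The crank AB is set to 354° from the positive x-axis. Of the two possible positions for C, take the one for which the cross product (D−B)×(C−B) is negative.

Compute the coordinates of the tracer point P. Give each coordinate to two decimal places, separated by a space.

A=(0,0), D=(4.00,0)
B = A + 2.00·(cos354°, sin354°) = (1.9890, -0.2091)
|BD| = 2.0218
circle(B,6.00) ∩ circle(D,6.00): a=1.0109, h=5.9142
  candidates: C₊=(2.3830,5.7780) cross=11.957; C₋=(3.6061,-5.9871) cross=-11.957
  mode - wants cross < 0 → take C=(3.6061,-5.9871) (cross=-11.957)
ex = (C−B)/|BC| = (0.2695,-0.9630); ey = (0.9630,0.2695)
P = B + -0.92·ex + 3.01·ey = (4.6397,1.4881)

4.64 1.49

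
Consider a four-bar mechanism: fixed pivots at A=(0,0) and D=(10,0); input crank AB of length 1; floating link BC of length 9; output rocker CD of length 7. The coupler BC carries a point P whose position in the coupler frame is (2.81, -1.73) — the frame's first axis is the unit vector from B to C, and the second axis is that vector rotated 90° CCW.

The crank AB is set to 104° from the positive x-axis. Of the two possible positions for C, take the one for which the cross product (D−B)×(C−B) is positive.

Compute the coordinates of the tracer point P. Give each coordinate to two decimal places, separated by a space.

3.05 1.25

A=(0,0), D=(10.00,0)
B = A + 1.00·(cos104°, sin104°) = (-0.2419, 0.9703)
|BD| = 10.2878
circle(B,9.00) ∩ circle(D,7.00): a=6.6991, h=6.0101
  candidates: C₊=(6.9942,6.3218) cross=61.831; C₋=(5.8605,-5.6449) cross=-61.831
  mode + wants cross > 0 → take C=(6.9942,6.3218) (cross=61.831)
ex = (C−B)/|BC| = (0.8040,0.5946); ey = (-0.5946,0.8040)
P = B + 2.81·ex + -1.73·ey = (3.0460,1.2502)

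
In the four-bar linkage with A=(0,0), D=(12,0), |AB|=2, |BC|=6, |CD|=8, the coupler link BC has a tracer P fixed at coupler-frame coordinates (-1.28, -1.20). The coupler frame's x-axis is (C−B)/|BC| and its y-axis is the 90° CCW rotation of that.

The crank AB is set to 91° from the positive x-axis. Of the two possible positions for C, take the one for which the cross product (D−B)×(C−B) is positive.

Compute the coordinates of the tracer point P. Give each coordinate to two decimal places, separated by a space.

A=(0,0), D=(12.00,0)
B = A + 2.00·(cos91°, sin91°) = (-0.0349, 1.9997)
|BD| = 12.1999
circle(B,6.00) ∩ circle(D,8.00): a=4.9524, h=3.3873
  candidates: C₊=(5.4057,4.5294) cross=41.325; C₋=(4.2953,-2.1535) cross=-41.325
  mode + wants cross > 0 → take C=(5.4057,4.5294) (cross=41.325)
ex = (C−B)/|BC| = (0.9068,0.4216); ey = (-0.4216,0.9068)
P = B + -1.28·ex + -1.20·ey = (-0.6896,0.3719)

-0.69 0.37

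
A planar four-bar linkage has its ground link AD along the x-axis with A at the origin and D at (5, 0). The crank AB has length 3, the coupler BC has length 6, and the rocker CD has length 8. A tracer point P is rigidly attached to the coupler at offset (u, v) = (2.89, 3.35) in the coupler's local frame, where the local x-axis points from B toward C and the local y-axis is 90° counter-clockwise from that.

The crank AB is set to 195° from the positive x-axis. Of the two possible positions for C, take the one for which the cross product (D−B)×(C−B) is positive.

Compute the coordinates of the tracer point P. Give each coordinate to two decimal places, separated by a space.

A=(0,0), D=(5.00,0)
B = A + 3.00·(cos195°, sin195°) = (-2.8978, -0.7765)
|BD| = 7.9359
circle(B,6.00) ∩ circle(D,8.00): a=2.2038, h=5.5806
  candidates: C₊=(-1.2506,4.9930) cross=44.287; C₋=(-0.1586,-6.1147) cross=-44.287
  mode + wants cross > 0 → take C=(-1.2506,4.9930) (cross=44.287)
ex = (C−B)/|BC| = (0.2745,0.9616); ey = (-0.9616,0.2745)
P = B + 2.89·ex + 3.35·ey = (-5.3257,2.9222)

-5.33 2.92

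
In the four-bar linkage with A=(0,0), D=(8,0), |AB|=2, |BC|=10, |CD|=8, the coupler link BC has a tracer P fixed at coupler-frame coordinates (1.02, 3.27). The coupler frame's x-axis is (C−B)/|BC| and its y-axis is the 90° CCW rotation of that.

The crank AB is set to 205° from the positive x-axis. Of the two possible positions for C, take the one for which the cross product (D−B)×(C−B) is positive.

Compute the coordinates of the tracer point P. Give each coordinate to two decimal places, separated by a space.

A=(0,0), D=(8.00,0)
B = A + 2.00·(cos205°, sin205°) = (-1.8126, -0.8452)
|BD| = 9.8490
circle(B,10.00) ∩ circle(D,8.00): a=6.7521, h=7.3763
  candidates: C₊=(4.2815,7.0833) cross=72.649; C₋=(5.5476,-7.6148) cross=-72.649
  mode + wants cross > 0 → take C=(4.2815,7.0833) (cross=72.649)
ex = (C−B)/|BC| = (0.6094,0.7929); ey = (-0.7929,0.6094)
P = B + 1.02·ex + 3.27·ey = (-3.7836,1.9563)

-3.78 1.96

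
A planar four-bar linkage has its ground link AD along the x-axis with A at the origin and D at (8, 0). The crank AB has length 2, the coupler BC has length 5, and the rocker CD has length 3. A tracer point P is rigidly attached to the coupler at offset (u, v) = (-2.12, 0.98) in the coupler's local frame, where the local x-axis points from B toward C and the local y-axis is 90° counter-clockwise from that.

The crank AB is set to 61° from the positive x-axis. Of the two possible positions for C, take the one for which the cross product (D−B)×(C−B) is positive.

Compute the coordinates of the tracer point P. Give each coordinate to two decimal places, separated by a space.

-1.23 2.54

A=(0,0), D=(8.00,0)
B = A + 2.00·(cos61°, sin61°) = (0.9696, 1.7492)
|BD| = 7.2447
circle(B,5.00) ∩ circle(D,3.00): a=4.7266, h=1.6307
  candidates: C₊=(5.9501,2.1904) cross=11.814; C₋=(5.1627,-0.9744) cross=-11.814
  mode + wants cross > 0 → take C=(5.9501,2.1904) (cross=11.814)
ex = (C−B)/|BC| = (0.9961,0.0882); ey = (-0.0882,0.9961)
P = B + -2.12·ex + 0.98·ey = (-1.2286,2.5384)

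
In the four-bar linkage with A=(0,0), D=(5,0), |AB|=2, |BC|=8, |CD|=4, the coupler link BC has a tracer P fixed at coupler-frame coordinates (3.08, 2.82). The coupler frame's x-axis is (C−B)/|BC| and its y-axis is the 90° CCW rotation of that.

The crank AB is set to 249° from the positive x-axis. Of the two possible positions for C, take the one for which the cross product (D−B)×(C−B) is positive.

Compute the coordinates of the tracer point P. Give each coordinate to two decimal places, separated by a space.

A=(0,0), D=(5.00,0)
B = A + 2.00·(cos249°, sin249°) = (-0.7167, -1.8672)
|BD| = 6.0139
circle(B,8.00) ∩ circle(D,4.00): a=6.9977, h=3.8771
  candidates: C₊=(4.7314,3.9910) cross=23.317; C₋=(7.1389,-3.3801) cross=-23.317
  mode + wants cross > 0 → take C=(4.7314,3.9910) (cross=23.317)
ex = (C−B)/|BC| = (0.6810,0.7323); ey = (-0.7323,0.6810)
P = B + 3.08·ex + 2.82·ey = (-0.6842,2.3087)

-0.68 2.31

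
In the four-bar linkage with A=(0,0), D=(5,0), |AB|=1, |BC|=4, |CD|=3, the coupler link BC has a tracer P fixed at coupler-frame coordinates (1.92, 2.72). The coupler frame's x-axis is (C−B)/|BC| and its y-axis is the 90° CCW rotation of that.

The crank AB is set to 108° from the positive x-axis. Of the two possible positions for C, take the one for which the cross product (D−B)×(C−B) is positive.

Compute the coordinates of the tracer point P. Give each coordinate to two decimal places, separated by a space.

A=(0,0), D=(5.00,0)
B = A + 1.00·(cos108°, sin108°) = (-0.3090, 0.9511)
|BD| = 5.3935
circle(B,4.00) ∩ circle(D,3.00): a=3.3457, h=2.1923
  candidates: C₊=(3.3708,2.5191) cross=11.824; C₋=(2.5977,-1.7969) cross=-11.824
  mode + wants cross > 0 → take C=(3.3708,2.5191) (cross=11.824)
ex = (C−B)/|BC| = (0.9200,0.3920); ey = (-0.3920,0.9200)
P = B + 1.92·ex + 2.72·ey = (0.3910,4.2060)

0.39 4.21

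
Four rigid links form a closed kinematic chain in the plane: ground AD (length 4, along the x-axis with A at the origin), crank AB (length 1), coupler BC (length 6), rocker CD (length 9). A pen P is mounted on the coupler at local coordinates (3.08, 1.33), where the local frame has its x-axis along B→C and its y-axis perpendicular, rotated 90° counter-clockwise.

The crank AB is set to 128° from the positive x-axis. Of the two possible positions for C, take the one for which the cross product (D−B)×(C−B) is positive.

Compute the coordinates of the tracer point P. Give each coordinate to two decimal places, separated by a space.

A=(0,0), D=(4.00,0)
B = A + 1.00·(cos128°, sin128°) = (-0.6157, 0.7880)
|BD| = 4.6824
circle(B,6.00) ∩ circle(D,9.00): a=-2.4640, h=5.4707
  candidates: C₊=(-2.1238,6.5954) cross=25.616; C₋=(-3.9652,-4.1900) cross=-25.616
  mode + wants cross > 0 → take C=(-2.1238,6.5954) (cross=25.616)
ex = (C−B)/|BC| = (-0.2514,0.9679); ey = (-0.9679,-0.2514)
P = B + 3.08·ex + 1.33·ey = (-2.6771,3.4348)

-2.68 3.43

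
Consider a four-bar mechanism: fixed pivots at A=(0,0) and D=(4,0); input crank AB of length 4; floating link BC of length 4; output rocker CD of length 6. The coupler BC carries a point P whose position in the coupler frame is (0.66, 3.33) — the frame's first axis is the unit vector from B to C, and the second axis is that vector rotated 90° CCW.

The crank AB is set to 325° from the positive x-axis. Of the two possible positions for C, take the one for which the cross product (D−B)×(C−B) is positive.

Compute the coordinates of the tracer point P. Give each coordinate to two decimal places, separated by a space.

A=(0,0), D=(4.00,0)
B = A + 4.00·(cos325°, sin325°) = (3.2766, -2.2943)
|BD| = 2.4056
circle(B,4.00) ∩ circle(D,6.00): a=-2.9541, h=2.6969
  candidates: C₊=(-0.1838,-4.3007) cross=6.488; C₋=(4.9604,-5.9226) cross=-6.488
  mode + wants cross > 0 → take C=(-0.1838,-4.3007) (cross=6.488)
ex = (C−B)/|BC| = (-0.8651,-0.5016); ey = (0.5016,-0.8651)
P = B + 0.66·ex + 3.33·ey = (4.3759,-5.5062)

4.38 -5.51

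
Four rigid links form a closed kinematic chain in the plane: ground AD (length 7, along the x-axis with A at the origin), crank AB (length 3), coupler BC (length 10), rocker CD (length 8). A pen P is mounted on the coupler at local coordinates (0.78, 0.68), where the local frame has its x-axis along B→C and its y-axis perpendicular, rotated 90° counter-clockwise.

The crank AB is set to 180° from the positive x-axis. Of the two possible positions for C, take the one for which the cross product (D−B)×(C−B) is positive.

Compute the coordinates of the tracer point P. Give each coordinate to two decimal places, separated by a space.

A=(0,0), D=(7.00,0)
B = A + 3.00·(cos180°, sin180°) = (-3.0000, 0.0000)
|BD| = 10.0000
circle(B,10.00) ∩ circle(D,8.00): a=6.8000, h=7.3321
  candidates: C₊=(3.8000,7.3321) cross=73.321; C₋=(3.8000,-7.3321) cross=-73.321
  mode + wants cross > 0 → take C=(3.8000,7.3321) (cross=73.321)
ex = (C−B)/|BC| = (0.6800,0.7332); ey = (-0.7332,0.6800)
P = B + 0.78·ex + 0.68·ey = (-2.9682,1.0343)

-2.97 1.03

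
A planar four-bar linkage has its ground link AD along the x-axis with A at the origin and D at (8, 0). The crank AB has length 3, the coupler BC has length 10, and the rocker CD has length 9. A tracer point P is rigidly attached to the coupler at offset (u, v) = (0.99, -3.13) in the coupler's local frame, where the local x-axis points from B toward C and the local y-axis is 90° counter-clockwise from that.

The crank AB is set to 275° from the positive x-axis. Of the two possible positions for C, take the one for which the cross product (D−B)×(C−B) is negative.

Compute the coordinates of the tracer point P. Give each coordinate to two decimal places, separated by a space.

A=(0,0), D=(8.00,0)
B = A + 3.00·(cos275°, sin275°) = (0.2615, -2.9886)
|BD| = 8.2956
circle(B,10.00) ∩ circle(D,9.00): a=5.2930, h=8.4844
  candidates: C₊=(2.1424,6.8329) cross=70.383; C₋=(8.2556,-8.9964) cross=-70.383
  mode - wants cross < 0 → take C=(8.2556,-8.9964) (cross=-70.383)
ex = (C−B)/|BC| = (0.7994,-0.6008); ey = (0.6008,0.7994)
P = B + 0.99·ex + -3.13·ey = (-0.8275,-6.0855)

-0.83 -6.09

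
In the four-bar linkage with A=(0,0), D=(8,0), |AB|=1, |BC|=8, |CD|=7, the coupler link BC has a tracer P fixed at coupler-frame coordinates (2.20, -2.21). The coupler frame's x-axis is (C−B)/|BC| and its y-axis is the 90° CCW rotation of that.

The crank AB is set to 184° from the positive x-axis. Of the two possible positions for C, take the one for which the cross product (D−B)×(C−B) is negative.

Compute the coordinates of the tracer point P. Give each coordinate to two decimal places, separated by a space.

-1.15 -3.18

A=(0,0), D=(8.00,0)
B = A + 1.00·(cos184°, sin184°) = (-0.9976, -0.0698)
|BD| = 8.9978
circle(B,8.00) ∩ circle(D,7.00): a=5.3325, h=5.9636
  candidates: C₊=(4.2885,5.9350) cross=53.660; C₋=(4.3810,-5.9919) cross=-53.660
  mode - wants cross < 0 → take C=(4.3810,-5.9919) (cross=-53.660)
ex = (C−B)/|BC| = (0.6723,-0.7403); ey = (0.7403,0.6723)
P = B + 2.20·ex + -2.21·ey = (-1.1545,-3.1842)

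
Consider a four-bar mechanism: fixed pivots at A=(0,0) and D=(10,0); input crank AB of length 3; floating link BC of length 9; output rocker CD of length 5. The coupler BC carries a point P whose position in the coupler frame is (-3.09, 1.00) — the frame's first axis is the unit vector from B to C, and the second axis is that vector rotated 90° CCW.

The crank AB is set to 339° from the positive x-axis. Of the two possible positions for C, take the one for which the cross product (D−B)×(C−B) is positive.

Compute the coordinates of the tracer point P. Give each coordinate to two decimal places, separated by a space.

A=(0,0), D=(10.00,0)
B = A + 3.00·(cos339°, sin339°) = (2.8007, -1.0751)
|BD| = 7.2791
circle(B,9.00) ∩ circle(D,5.00): a=7.4862, h=4.9957
  candidates: C₊=(9.4670,4.9715) cross=36.364; C₋=(10.9427,-4.9103) cross=-36.364
  mode + wants cross > 0 → take C=(9.4670,4.9715) (cross=36.364)
ex = (C−B)/|BC| = (0.7407,0.6718); ey = (-0.6718,0.7407)
P = B + -3.09·ex + 1.00·ey = (-0.1598,-2.4104)

-0.16 -2.41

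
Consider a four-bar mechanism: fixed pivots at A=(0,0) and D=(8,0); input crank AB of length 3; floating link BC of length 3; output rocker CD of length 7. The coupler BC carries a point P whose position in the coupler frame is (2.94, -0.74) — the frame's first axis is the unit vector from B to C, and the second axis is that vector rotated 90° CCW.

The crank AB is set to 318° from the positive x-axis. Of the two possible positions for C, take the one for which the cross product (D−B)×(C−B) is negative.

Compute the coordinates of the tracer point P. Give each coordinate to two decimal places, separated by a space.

A=(0,0), D=(8.00,0)
B = A + 3.00·(cos318°, sin318°) = (2.2294, -2.0074)
|BD| = 6.1098
circle(B,3.00) ∩ circle(D,7.00): a=-0.2186, h=2.9920
  candidates: C₊=(1.0399,0.7467) cross=18.281; C₋=(3.0060,-4.9051) cross=-18.281
  mode - wants cross < 0 → take C=(3.0060,-4.9051) (cross=-18.281)
ex = (C−B)/|BC| = (0.2589,-0.9659); ey = (0.9659,0.2589)
P = B + 2.94·ex + -0.74·ey = (2.2757,-5.0387)

2.28 -5.04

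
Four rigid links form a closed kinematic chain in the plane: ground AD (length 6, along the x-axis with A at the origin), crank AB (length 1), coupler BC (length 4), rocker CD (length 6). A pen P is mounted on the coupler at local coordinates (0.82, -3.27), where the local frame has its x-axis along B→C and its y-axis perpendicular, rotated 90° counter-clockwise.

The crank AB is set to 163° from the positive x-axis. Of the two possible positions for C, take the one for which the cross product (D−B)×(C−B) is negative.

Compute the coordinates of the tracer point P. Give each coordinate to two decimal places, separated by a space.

A=(0,0), D=(6.00,0)
B = A + 1.00·(cos163°, sin163°) = (-0.9563, 0.2924)
|BD| = 6.9624
circle(B,4.00) ∩ circle(D,6.00): a=2.0449, h=3.4378
  candidates: C₊=(1.2312,3.6412) cross=23.935; C₋=(0.9425,-3.2282) cross=-23.935
  mode - wants cross < 0 → take C=(0.9425,-3.2282) (cross=-23.935)
ex = (C−B)/|BC| = (0.4747,-0.8802); ey = (0.8802,0.4747)
P = B + 0.82·ex + -3.27·ey = (-3.4451,-1.9816)

-3.45 -1.98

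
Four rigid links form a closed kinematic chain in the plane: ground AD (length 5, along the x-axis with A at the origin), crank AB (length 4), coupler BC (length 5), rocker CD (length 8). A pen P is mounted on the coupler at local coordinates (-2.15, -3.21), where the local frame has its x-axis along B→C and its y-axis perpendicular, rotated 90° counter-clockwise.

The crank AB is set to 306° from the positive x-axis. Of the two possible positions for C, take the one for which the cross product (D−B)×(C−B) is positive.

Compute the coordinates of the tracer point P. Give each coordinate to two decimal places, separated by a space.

A=(0,0), D=(5.00,0)
B = A + 4.00·(cos306°, sin306°) = (2.3511, -3.2361)
|BD| = 4.1819
circle(B,5.00) ∩ circle(D,8.00): a=-2.5719, h=4.2878
  candidates: C₊=(-2.5959,-2.5104) cross=17.931; C₋=(4.0400,-7.9422) cross=-17.931
  mode + wants cross > 0 → take C=(-2.5959,-2.5104) (cross=17.931)
ex = (C−B)/|BC| = (-0.9894,0.1451); ey = (-0.1451,-0.9894)
P = B + -2.15·ex + -3.21·ey = (4.9443,-0.3721)

4.94 -0.37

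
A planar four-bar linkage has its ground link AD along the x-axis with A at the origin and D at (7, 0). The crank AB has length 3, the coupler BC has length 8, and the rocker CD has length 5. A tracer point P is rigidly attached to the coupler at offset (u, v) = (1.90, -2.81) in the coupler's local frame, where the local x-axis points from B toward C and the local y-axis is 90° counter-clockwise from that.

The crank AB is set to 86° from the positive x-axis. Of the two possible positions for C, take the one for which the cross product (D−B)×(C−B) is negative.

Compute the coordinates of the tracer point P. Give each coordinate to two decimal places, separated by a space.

-1.35 -0.02

A=(0,0), D=(7.00,0)
B = A + 3.00·(cos86°, sin86°) = (0.2093, 2.9927)
|BD| = 7.4209
circle(B,8.00) ∩ circle(D,5.00): a=6.3382, h=4.8814
  candidates: C₊=(7.9777,4.9035) cross=36.224; C₋=(4.0406,-4.0302) cross=-36.224
  mode - wants cross < 0 → take C=(4.0406,-4.0302) (cross=-36.224)
ex = (C−B)/|BC| = (0.4789,-0.8779); ey = (0.8779,0.4789)
P = B + 1.90·ex + -2.81·ey = (-1.3476,-0.0210)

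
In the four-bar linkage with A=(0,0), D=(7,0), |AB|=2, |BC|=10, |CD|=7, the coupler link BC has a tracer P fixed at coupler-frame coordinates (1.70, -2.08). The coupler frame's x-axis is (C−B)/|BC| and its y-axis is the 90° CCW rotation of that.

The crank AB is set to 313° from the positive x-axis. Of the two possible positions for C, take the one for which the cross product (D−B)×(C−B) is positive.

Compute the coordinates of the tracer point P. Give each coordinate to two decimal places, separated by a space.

4.03 -1.14

A=(0,0), D=(7.00,0)
B = A + 2.00·(cos313°, sin313°) = (1.3640, -1.4627)
|BD| = 5.8227
circle(B,10.00) ∩ circle(D,7.00): a=7.2908, h=6.8443
  candidates: C₊=(6.7016,6.9936) cross=39.853; C₋=(10.1403,-6.2561) cross=-39.853
  mode + wants cross > 0 → take C=(6.7016,6.9936) (cross=39.853)
ex = (C−B)/|BC| = (0.5338,0.8456); ey = (-0.8456,0.5338)
P = B + 1.70·ex + -2.08·ey = (4.0303,-1.1354)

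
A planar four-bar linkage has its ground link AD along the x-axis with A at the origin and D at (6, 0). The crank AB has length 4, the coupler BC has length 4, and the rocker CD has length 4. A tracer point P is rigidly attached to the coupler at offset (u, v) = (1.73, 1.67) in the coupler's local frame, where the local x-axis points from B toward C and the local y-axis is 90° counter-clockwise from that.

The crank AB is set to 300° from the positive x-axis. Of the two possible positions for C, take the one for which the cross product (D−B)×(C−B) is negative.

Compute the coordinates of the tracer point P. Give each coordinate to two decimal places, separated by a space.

A=(0,0), D=(6.00,0)
B = A + 4.00·(cos300°, sin300°) = (2.0000, -3.4641)
|BD| = 5.2915
circle(B,4.00) ∩ circle(D,4.00): a=2.6458, h=3.0000
  candidates: C₊=(2.0360,0.5357) cross=15.875; C₋=(5.9640,-3.9998) cross=-15.875
  mode - wants cross < 0 → take C=(5.9640,-3.9998) (cross=-15.875)
ex = (C−B)/|BC| = (0.9910,-0.1339); ey = (0.1339,0.9910)
P = B + 1.73·ex + 1.67·ey = (3.9381,-2.0409)

3.94 -2.04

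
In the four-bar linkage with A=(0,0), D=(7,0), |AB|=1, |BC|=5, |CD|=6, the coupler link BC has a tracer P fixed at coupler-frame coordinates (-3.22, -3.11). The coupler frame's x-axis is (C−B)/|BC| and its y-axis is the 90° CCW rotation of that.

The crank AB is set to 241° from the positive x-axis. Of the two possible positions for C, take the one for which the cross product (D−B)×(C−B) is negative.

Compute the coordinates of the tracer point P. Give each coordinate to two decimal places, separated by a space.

-4.96 -0.73

A=(0,0), D=(7.00,0)
B = A + 1.00·(cos241°, sin241°) = (-0.4848, -0.8746)
|BD| = 7.5357
circle(B,5.00) ∩ circle(D,6.00): a=3.0380, h=3.9712
  candidates: C₊=(2.0718,3.4223) cross=29.926; C₋=(2.9936,-4.4664) cross=-29.926
  mode - wants cross < 0 → take C=(2.9936,-4.4664) (cross=-29.926)
ex = (C−B)/|BC| = (0.6957,-0.7184); ey = (0.7184,0.6957)
P = B + -3.22·ex + -3.11·ey = (-4.9590,-0.7251)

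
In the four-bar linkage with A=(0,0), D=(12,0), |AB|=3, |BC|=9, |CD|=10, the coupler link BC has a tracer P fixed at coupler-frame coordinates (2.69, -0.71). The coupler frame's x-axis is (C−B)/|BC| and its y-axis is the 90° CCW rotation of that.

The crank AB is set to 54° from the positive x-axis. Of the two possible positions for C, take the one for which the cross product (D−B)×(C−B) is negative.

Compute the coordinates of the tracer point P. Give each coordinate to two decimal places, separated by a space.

A=(0,0), D=(12.00,0)
B = A + 3.00·(cos54°, sin54°) = (1.7634, 2.4271)
|BD| = 10.5204
circle(B,9.00) ∩ circle(D,10.00): a=4.3572, h=7.8749
  candidates: C₊=(7.8198,9.0844) cross=82.848; C₋=(4.1863,-6.2407) cross=-82.848
  mode - wants cross < 0 → take C=(4.1863,-6.2407) (cross=-82.848)
ex = (C−B)/|BC| = (0.2692,-0.9631); ey = (0.9631,0.2692)
P = B + 2.69·ex + -0.71·ey = (1.8038,-0.3548)

1.80 -0.35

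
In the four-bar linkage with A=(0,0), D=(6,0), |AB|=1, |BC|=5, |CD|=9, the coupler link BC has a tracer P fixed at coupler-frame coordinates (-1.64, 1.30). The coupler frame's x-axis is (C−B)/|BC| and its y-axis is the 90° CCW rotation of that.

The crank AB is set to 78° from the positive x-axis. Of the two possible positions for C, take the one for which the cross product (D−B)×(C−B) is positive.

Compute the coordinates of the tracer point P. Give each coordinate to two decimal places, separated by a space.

A=(0,0), D=(6.00,0)
B = A + 1.00·(cos78°, sin78°) = (0.2079, 0.9781)
|BD| = 5.8741
circle(B,5.00) ∩ circle(D,9.00): a=-1.8296, h=4.6532
  candidates: C₊=(-0.8213,5.8711) cross=27.333; C₋=(-2.3710,-3.3054) cross=-27.333
  mode + wants cross > 0 → take C=(-0.8213,5.8711) (cross=27.333)
ex = (C−B)/|BC| = (-0.2058,0.9786); ey = (-0.9786,-0.2058)
P = B + -1.64·ex + 1.30·ey = (-0.7267,-0.8943)

-0.73 -0.89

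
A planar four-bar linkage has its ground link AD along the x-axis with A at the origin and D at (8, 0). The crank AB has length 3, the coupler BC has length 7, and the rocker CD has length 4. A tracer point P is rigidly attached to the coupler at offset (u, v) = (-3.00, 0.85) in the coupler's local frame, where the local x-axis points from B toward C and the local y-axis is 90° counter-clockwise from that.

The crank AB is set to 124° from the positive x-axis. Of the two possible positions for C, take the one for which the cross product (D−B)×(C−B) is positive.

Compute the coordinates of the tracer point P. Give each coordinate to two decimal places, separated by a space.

-4.73 3.13

A=(0,0), D=(8.00,0)
B = A + 3.00·(cos124°, sin124°) = (-1.6776, 2.4871)
|BD| = 9.9921
circle(B,7.00) ∩ circle(D,4.00): a=6.6473, h=2.1938
  candidates: C₊=(5.3066,2.9573) cross=21.921; C₋=(4.2145,-1.2922) cross=-21.921
  mode + wants cross > 0 → take C=(5.3066,2.9573) (cross=21.921)
ex = (C−B)/|BC| = (0.9977,0.0672); ey = (-0.0672,0.9977)
P = B + -3.00·ex + 0.85·ey = (-4.7279,3.1337)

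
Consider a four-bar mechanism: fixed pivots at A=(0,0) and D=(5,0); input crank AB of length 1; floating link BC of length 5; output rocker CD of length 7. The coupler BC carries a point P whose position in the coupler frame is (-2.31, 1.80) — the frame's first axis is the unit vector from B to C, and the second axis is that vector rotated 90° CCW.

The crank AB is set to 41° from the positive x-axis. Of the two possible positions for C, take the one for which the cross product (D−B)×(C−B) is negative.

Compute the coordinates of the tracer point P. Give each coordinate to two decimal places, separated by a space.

3.13 2.37

A=(0,0), D=(5.00,0)
B = A + 1.00·(cos41°, sin41°) = (0.7547, 0.6561)
|BD| = 4.2957
circle(B,5.00) ∩ circle(D,7.00): a=-0.6457, h=4.9581
  candidates: C₊=(0.8739,5.6546) cross=21.299; C₋=(-0.6406,-4.1453) cross=-21.299
  mode - wants cross < 0 → take C=(-0.6406,-4.1453) (cross=-21.299)
ex = (C−B)/|BC| = (-0.2791,-0.9603); ey = (0.9603,-0.2791)
P = B + -2.31·ex + 1.80·ey = (3.1278,2.3720)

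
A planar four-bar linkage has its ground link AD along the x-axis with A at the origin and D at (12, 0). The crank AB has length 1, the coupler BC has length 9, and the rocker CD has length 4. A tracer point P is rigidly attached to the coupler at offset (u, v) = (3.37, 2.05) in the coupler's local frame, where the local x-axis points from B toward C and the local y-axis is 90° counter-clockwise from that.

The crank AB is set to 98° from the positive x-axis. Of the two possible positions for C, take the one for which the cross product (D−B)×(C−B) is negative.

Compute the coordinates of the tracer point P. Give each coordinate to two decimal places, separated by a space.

A=(0,0), D=(12.00,0)
B = A + 1.00·(cos98°, sin98°) = (-0.1392, 0.9903)
|BD| = 12.1795
circle(B,9.00) ∩ circle(D,4.00): a=8.7582, h=2.0723
  candidates: C₊=(8.7585,2.3436) cross=25.240; C₋=(8.4215,-1.7873) cross=-25.240
  mode - wants cross < 0 → take C=(8.4215,-1.7873) (cross=-25.240)
ex = (C−B)/|BC| = (0.9512,-0.3086); ey = (0.3086,0.9512)
P = B + 3.37·ex + 2.05·ey = (3.6990,1.9002)

3.70 1.90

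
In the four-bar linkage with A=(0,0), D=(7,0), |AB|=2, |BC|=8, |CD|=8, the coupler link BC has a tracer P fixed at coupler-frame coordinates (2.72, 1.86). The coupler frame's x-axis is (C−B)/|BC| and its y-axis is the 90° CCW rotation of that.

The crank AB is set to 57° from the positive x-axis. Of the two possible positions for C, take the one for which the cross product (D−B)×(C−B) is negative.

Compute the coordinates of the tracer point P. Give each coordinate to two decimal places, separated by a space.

A=(0,0), D=(7.00,0)
B = A + 2.00·(cos57°, sin57°) = (1.0893, 1.6773)
|BD| = 6.1441
circle(B,8.00) ∩ circle(D,8.00): a=3.0721, h=7.3866
  candidates: C₊=(6.0612,7.9447) cross=45.384; C₋=(2.0281,-6.2674) cross=-45.384
  mode - wants cross < 0 → take C=(2.0281,-6.2674) (cross=-45.384)
ex = (C−B)/|BC| = (0.1174,-0.9931); ey = (0.9931,0.1174)
P = B + 2.72·ex + 1.86·ey = (3.2556,-0.8056)

3.26 -0.81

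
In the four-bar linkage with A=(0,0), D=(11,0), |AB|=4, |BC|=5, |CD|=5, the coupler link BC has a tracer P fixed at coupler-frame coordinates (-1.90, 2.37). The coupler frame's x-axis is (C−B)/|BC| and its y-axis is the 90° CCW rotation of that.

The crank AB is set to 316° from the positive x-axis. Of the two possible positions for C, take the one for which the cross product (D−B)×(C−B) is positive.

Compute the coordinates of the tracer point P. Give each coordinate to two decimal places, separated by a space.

-0.16 -2.70

A=(0,0), D=(11.00,0)
B = A + 4.00·(cos316°, sin316°) = (2.8774, -2.7786)
|BD| = 8.5848
circle(B,5.00) ∩ circle(D,5.00): a=4.2924, h=2.5643
  candidates: C₊=(6.1087,1.0369) cross=22.014; C₋=(7.7687,-3.8156) cross=-22.014
  mode + wants cross > 0 → take C=(6.1087,1.0369) (cross=22.014)
ex = (C−B)/|BC| = (0.6463,0.7631); ey = (-0.7631,0.6463)
P = B + -1.90·ex + 2.37·ey = (-0.1591,-2.6969)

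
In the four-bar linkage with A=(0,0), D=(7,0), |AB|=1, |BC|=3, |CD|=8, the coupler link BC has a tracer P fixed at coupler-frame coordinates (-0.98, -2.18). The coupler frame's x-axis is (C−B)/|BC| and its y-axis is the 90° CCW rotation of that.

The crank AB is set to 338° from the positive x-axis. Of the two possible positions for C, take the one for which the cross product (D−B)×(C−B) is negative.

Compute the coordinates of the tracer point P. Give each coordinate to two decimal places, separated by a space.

-0.60 1.46

A=(0,0), D=(7.00,0)
B = A + 1.00·(cos338°, sin338°) = (0.9272, -0.3746)
|BD| = 6.0844
circle(B,3.00) ∩ circle(D,8.00): a=-1.4776, h=2.6109
  candidates: C₊=(-0.7084,2.1403) cross=15.886; C₋=(-0.3869,-3.0715) cross=-15.886
  mode - wants cross < 0 → take C=(-0.3869,-3.0715) (cross=-15.886)
ex = (C−B)/|BC| = (-0.4380,-0.8990); ey = (0.8990,-0.4380)
P = B + -0.98·ex + -2.18·ey = (-0.6033,1.4613)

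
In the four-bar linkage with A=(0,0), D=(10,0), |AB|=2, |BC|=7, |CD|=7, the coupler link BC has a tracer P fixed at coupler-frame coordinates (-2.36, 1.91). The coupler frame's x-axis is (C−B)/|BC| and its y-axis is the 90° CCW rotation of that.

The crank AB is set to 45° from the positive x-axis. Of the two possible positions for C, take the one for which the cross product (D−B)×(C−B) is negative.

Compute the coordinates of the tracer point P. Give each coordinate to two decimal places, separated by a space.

A=(0,0), D=(10.00,0)
B = A + 2.00·(cos45°, sin45°) = (1.4142, 1.4142)
|BD| = 8.7015
circle(B,7.00) ∩ circle(D,7.00): a=4.3507, h=5.4837
  candidates: C₊=(6.5984,6.1179) cross=47.716; C₋=(4.8159,-4.7037) cross=-47.716
  mode - wants cross < 0 → take C=(4.8159,-4.7037) (cross=-47.716)
ex = (C−B)/|BC| = (0.4859,-0.8740); ey = (0.8740,0.4859)
P = B + -2.36·ex + 1.91·ey = (1.9367,4.4050)

1.94 4.40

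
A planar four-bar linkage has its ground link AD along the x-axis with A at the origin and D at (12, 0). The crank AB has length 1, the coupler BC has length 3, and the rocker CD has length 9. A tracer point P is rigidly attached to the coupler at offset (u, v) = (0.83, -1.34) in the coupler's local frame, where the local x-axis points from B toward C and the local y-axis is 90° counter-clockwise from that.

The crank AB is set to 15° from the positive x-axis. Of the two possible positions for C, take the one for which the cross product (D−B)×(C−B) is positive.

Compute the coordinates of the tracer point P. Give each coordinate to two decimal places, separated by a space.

2.46 -0.24

A=(0,0), D=(12.00,0)
B = A + 1.00·(cos15°, sin15°) = (0.9659, 0.2588)
|BD| = 11.0371
circle(B,3.00) ∩ circle(D,9.00): a=2.2568, h=1.9765
  candidates: C₊=(3.2685,2.1819) cross=21.815; C₋=(3.1758,-1.7701) cross=-21.815
  mode + wants cross > 0 → take C=(3.2685,2.1819) (cross=21.815)
ex = (C−B)/|BC| = (0.7675,0.6410); ey = (-0.6410,0.7675)
P = B + 0.83·ex + -1.34·ey = (2.4619,-0.2376)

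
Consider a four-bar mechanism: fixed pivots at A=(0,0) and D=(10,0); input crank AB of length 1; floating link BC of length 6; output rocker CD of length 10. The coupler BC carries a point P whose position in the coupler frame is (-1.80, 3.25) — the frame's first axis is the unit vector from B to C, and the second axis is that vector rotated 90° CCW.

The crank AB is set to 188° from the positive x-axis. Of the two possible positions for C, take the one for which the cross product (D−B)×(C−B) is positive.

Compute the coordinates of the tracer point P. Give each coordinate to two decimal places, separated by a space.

A=(0,0), D=(10.00,0)
B = A + 1.00·(cos188°, sin188°) = (-0.9903, -0.1392)
|BD| = 10.9911
circle(B,6.00) ∩ circle(D,10.00): a=2.5841, h=5.4150
  candidates: C₊=(1.5251,5.3081) cross=59.517; C₋=(1.6622,-5.5210) cross=-59.517
  mode + wants cross > 0 → take C=(1.5251,5.3081) (cross=59.517)
ex = (C−B)/|BC| = (0.4192,0.9079); ey = (-0.9079,0.4192)
P = B + -1.80·ex + 3.25·ey = (-4.6955,-0.4109)

-4.70 -0.41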